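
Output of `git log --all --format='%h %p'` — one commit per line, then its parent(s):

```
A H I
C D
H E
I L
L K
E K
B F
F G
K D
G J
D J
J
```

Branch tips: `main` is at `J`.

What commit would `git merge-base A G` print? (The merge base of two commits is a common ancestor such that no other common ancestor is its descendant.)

Ancestors of A: {A, D, E, H, I, J, K, L}.
Ancestors of G: {G, J}.
Common ancestors: {J}.
The only common ancestor is J, so it is the merge base.

J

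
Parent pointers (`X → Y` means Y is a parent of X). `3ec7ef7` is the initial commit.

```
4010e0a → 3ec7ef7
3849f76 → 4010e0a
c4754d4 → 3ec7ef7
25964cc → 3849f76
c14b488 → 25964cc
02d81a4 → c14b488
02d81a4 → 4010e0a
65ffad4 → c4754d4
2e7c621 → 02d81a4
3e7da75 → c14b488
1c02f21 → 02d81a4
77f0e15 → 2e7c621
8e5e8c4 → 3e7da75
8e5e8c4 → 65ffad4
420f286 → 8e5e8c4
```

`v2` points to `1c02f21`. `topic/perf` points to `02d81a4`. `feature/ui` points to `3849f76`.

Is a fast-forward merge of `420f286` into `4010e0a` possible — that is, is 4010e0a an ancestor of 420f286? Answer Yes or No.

A fast-forward from 4010e0a to 420f286 is possible iff 4010e0a is an ancestor of 420f286.
Ancestors of 420f286: {25964cc, 3849f76, 3e7da75, 3ec7ef7, 4010e0a, 420f286, 65ffad4, 8e5e8c4, c14b488, c4754d4}.
4010e0a is among them, so fast-forward is possible.

Yes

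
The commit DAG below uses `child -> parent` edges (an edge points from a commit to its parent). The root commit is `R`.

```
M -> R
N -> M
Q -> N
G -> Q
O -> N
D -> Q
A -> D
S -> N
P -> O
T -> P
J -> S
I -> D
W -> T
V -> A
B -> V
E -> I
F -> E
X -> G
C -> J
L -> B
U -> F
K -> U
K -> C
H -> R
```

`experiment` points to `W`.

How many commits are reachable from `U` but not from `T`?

Reachable from U: {D, E, F, I, M, N, Q, R, U}.
Reachable from T: {M, N, O, P, R, T}.
In U's history but not T's: {D, E, F, I, Q, U} — 6 commits.

6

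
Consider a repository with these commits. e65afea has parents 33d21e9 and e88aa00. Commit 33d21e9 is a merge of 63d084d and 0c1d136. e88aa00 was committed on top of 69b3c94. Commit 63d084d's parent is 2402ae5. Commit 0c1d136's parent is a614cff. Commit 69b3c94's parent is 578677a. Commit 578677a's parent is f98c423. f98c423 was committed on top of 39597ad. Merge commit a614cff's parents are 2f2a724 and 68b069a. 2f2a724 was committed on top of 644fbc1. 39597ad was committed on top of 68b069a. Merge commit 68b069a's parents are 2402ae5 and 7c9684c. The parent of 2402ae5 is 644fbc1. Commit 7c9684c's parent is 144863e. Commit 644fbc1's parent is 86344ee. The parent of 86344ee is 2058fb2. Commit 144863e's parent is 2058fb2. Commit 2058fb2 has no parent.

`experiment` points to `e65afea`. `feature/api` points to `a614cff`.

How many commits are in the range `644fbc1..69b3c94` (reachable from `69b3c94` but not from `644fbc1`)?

8

Reachable from 69b3c94: {144863e, 2058fb2, 2402ae5, 39597ad, 578677a, 644fbc1, 68b069a, 69b3c94, 7c9684c, 86344ee, f98c423}.
Reachable from 644fbc1: {2058fb2, 644fbc1, 86344ee}.
In 69b3c94's history but not 644fbc1's: {144863e, 2402ae5, 39597ad, 578677a, 68b069a, 69b3c94, 7c9684c, f98c423} — 8 commits.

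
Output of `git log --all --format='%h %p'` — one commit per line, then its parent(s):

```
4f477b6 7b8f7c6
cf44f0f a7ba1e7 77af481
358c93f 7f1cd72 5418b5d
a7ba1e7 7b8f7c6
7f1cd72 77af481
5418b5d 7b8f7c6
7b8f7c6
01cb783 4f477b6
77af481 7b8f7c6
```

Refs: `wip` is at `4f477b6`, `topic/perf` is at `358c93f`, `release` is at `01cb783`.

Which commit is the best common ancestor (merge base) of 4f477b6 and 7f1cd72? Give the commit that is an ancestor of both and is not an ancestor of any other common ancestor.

7b8f7c6

Ancestors of 4f477b6: {4f477b6, 7b8f7c6}.
Ancestors of 7f1cd72: {77af481, 7b8f7c6, 7f1cd72}.
Common ancestors: {7b8f7c6}.
The only common ancestor is 7b8f7c6, so it is the merge base.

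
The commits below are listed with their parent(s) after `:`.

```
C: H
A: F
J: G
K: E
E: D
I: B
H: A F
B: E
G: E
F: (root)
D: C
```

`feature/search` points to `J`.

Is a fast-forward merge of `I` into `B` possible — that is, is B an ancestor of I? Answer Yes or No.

A fast-forward from B to I is possible iff B is an ancestor of I.
Ancestors of I: {A, B, C, D, E, F, H, I}.
B is among them, so fast-forward is possible.

Yes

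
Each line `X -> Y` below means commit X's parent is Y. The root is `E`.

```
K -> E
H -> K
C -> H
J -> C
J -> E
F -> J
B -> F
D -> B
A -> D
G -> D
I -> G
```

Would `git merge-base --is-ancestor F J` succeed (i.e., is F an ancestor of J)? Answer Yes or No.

No

Ancestors of J: {C, E, H, J, K}.
F is not in that set, so it is not an ancestor of J.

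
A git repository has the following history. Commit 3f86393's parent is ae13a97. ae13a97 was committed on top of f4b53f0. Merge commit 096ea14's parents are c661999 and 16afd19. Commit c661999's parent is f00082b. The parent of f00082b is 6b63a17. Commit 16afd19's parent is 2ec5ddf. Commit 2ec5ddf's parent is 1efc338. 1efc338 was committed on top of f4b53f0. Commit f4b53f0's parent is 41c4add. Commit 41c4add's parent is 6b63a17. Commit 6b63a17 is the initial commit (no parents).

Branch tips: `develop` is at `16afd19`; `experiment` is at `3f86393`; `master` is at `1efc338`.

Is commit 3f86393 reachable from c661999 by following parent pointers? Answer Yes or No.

No

Ancestors of c661999: {6b63a17, c661999, f00082b}.
3f86393 is not in that set, so it is not an ancestor of c661999.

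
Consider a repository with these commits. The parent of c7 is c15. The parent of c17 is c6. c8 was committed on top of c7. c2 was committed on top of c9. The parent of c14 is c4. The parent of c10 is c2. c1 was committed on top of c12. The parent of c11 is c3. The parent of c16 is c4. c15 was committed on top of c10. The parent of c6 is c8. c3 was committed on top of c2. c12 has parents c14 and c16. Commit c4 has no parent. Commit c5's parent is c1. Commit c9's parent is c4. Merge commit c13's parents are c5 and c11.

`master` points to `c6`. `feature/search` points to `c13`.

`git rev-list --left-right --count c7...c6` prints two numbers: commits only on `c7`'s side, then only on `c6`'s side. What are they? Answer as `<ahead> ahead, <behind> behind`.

0 ahead, 2 behind

Reachable from c7: {c10, c15, c2, c4, c7, c9}.
Reachable from c6: {c10, c15, c2, c4, c6, c7, c8, c9}.
Only in c7's history (ahead): {} — 0.
Only in c6's history (behind): {c6, c8} — 2.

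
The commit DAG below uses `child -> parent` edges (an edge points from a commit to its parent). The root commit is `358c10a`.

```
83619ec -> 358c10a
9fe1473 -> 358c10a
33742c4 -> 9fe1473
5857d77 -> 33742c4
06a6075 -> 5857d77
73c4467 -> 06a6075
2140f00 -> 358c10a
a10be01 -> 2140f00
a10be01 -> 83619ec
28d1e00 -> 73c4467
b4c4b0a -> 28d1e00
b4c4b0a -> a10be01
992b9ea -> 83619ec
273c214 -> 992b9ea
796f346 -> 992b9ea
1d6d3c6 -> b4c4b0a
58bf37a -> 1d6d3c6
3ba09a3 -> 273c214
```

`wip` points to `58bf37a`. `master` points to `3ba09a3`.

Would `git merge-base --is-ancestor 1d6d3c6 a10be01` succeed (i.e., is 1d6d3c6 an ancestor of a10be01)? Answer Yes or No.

No

Ancestors of a10be01: {2140f00, 358c10a, 83619ec, a10be01}.
1d6d3c6 is not in that set, so it is not an ancestor of a10be01.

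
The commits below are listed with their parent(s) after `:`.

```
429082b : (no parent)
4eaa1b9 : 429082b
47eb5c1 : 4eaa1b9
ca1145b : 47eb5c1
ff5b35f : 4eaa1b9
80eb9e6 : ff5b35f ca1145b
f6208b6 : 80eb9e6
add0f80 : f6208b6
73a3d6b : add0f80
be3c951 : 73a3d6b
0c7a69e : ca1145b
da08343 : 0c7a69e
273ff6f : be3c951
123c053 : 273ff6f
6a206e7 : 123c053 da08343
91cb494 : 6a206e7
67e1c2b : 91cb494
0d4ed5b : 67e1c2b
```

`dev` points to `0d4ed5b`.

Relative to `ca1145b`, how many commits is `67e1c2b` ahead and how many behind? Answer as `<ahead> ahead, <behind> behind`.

13 ahead, 0 behind

Reachable from 67e1c2b: {0c7a69e, 123c053, 273ff6f, 429082b, 47eb5c1, 4eaa1b9, 67e1c2b, 6a206e7, 73a3d6b, 80eb9e6, 91cb494, add0f80, be3c951, ca1145b, da08343, f6208b6, ff5b35f}.
Reachable from ca1145b: {429082b, 47eb5c1, 4eaa1b9, ca1145b}.
Only in 67e1c2b's history (ahead): {0c7a69e, 123c053, 273ff6f, 67e1c2b, 6a206e7, 73a3d6b, 80eb9e6, 91cb494, add0f80, be3c951, da08343, f6208b6, ff5b35f} — 13.
Only in ca1145b's history (behind): {} — 0.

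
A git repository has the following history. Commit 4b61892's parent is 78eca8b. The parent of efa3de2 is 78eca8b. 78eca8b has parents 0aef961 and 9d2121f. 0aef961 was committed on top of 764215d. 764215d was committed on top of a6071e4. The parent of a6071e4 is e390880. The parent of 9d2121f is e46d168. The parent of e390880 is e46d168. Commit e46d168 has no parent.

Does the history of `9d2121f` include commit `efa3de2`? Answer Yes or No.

Ancestors of 9d2121f: {9d2121f, e46d168}.
efa3de2 is not in that set, so it is not an ancestor of 9d2121f.

No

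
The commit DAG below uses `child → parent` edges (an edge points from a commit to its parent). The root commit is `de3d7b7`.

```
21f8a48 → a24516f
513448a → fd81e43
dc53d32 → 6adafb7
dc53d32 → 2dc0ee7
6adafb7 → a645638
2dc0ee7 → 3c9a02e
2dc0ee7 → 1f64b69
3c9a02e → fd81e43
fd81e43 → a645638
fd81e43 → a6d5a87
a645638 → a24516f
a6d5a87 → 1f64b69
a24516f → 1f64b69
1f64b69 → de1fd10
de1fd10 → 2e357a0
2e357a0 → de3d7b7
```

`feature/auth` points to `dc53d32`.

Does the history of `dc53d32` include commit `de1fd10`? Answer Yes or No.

Ancestors of dc53d32 (commits reachable by following parents): {1f64b69, 2dc0ee7, 2e357a0, 3c9a02e, 6adafb7, a24516f, a645638, a6d5a87, dc53d32, de1fd10, de3d7b7, fd81e43}.
de1fd10 is in that set, so it is an ancestor of dc53d32.

Yes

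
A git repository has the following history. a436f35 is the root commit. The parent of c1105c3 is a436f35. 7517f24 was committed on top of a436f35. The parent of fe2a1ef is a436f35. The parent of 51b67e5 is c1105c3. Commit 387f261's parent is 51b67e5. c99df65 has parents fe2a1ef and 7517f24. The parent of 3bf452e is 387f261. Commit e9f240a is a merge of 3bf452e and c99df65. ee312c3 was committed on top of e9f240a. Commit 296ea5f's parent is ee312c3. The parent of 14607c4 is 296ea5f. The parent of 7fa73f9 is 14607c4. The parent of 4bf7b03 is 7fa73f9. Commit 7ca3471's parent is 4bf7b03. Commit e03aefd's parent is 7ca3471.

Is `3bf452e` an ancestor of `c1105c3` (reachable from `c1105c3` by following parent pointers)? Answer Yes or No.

Ancestors of c1105c3: {a436f35, c1105c3}.
3bf452e is not in that set, so it is not an ancestor of c1105c3.

No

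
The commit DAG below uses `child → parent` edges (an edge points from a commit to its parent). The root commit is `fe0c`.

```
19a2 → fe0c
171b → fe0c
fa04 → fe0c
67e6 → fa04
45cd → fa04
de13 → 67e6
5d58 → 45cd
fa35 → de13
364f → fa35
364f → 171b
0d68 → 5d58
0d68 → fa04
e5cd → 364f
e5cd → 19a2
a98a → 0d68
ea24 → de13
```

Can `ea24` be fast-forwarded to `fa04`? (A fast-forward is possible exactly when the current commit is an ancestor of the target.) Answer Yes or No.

A fast-forward from ea24 to fa04 is possible iff ea24 is an ancestor of fa04.
Ancestors of fa04: {fa04, fe0c}.
ea24 is not among them, so fast-forward is not possible.

No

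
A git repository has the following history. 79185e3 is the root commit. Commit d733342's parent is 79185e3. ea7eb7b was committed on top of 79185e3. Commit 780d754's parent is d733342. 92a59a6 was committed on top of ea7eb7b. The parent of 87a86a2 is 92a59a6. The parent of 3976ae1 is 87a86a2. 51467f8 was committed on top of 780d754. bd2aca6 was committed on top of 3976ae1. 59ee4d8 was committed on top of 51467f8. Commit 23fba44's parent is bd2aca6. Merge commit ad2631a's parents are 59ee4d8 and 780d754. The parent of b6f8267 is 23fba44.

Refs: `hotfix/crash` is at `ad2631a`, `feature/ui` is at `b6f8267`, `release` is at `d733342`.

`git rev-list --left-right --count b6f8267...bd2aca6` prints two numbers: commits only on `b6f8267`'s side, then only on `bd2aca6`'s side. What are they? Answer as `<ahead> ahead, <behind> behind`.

2 ahead, 0 behind

Reachable from b6f8267: {23fba44, 3976ae1, 79185e3, 87a86a2, 92a59a6, b6f8267, bd2aca6, ea7eb7b}.
Reachable from bd2aca6: {3976ae1, 79185e3, 87a86a2, 92a59a6, bd2aca6, ea7eb7b}.
Only in b6f8267's history (ahead): {23fba44, b6f8267} — 2.
Only in bd2aca6's history (behind): {} — 0.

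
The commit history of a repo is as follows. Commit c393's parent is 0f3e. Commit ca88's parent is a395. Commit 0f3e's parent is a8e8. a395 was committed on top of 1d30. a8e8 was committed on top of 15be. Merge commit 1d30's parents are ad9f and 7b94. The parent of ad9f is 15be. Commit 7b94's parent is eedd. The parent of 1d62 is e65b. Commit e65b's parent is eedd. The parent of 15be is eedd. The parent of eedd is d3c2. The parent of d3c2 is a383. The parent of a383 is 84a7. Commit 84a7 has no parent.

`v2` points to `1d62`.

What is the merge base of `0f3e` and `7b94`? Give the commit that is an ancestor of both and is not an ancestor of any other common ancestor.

eedd

Ancestors of 0f3e: {0f3e, 15be, 84a7, a383, a8e8, d3c2, eedd}.
Ancestors of 7b94: {7b94, 84a7, a383, d3c2, eedd}.
Common ancestors: {84a7, a383, d3c2, eedd}.
Among these, eedd is not an ancestor of any other common ancestor — it is the merge base.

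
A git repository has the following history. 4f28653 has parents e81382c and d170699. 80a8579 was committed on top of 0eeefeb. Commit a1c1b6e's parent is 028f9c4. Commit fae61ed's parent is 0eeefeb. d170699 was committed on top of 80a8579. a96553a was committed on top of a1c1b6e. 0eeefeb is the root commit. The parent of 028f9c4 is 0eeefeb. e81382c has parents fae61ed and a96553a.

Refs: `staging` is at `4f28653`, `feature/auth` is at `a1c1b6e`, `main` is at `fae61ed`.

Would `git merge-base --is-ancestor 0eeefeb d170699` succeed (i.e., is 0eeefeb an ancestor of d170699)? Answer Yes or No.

Ancestors of d170699 (commits reachable by following parents): {0eeefeb, 80a8579, d170699}.
0eeefeb is in that set, so it is an ancestor of d170699.

Yes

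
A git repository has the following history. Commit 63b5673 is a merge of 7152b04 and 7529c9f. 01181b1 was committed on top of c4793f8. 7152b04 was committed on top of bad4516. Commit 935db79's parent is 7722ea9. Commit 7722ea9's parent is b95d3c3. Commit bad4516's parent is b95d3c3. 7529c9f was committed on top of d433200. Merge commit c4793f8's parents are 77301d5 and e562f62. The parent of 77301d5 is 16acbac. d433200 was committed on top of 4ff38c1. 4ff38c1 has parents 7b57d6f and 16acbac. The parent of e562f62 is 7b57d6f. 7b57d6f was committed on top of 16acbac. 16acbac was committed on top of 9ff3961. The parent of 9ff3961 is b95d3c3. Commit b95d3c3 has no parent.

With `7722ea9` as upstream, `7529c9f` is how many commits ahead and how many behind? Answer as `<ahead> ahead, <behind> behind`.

Reachable from 7529c9f: {16acbac, 4ff38c1, 7529c9f, 7b57d6f, 9ff3961, b95d3c3, d433200}.
Reachable from 7722ea9: {7722ea9, b95d3c3}.
Only in 7529c9f's history (ahead): {16acbac, 4ff38c1, 7529c9f, 7b57d6f, 9ff3961, d433200} — 6.
Only in 7722ea9's history (behind): {7722ea9} — 1.

6 ahead, 1 behind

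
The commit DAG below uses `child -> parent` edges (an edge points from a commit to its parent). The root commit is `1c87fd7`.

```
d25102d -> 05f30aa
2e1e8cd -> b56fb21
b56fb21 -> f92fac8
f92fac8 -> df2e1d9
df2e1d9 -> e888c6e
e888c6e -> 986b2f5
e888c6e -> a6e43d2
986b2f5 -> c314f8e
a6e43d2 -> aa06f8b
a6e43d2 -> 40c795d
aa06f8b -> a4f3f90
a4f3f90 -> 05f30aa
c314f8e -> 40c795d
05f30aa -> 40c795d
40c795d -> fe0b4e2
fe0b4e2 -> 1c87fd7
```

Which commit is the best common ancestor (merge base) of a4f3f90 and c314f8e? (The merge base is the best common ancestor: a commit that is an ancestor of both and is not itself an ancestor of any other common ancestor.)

40c795d

Ancestors of a4f3f90: {05f30aa, 1c87fd7, 40c795d, a4f3f90, fe0b4e2}.
Ancestors of c314f8e: {1c87fd7, 40c795d, c314f8e, fe0b4e2}.
Common ancestors: {1c87fd7, 40c795d, fe0b4e2}.
Among these, 40c795d is not an ancestor of any other common ancestor — it is the merge base.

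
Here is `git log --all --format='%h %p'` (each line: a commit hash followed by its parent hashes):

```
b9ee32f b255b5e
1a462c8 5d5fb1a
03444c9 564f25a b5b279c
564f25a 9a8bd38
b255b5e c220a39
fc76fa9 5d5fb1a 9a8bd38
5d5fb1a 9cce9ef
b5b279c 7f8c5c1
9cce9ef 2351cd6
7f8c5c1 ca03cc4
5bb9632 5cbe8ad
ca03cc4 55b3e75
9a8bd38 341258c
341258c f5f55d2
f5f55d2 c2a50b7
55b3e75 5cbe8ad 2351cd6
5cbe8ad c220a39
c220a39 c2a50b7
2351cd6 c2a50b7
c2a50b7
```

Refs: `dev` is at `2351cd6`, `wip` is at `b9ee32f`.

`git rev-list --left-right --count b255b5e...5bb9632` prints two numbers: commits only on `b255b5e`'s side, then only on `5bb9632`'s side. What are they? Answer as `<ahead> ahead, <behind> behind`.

Reachable from b255b5e: {b255b5e, c220a39, c2a50b7}.
Reachable from 5bb9632: {5bb9632, 5cbe8ad, c220a39, c2a50b7}.
Only in b255b5e's history (ahead): {b255b5e} — 1.
Only in 5bb9632's history (behind): {5bb9632, 5cbe8ad} — 2.

1 ahead, 2 behind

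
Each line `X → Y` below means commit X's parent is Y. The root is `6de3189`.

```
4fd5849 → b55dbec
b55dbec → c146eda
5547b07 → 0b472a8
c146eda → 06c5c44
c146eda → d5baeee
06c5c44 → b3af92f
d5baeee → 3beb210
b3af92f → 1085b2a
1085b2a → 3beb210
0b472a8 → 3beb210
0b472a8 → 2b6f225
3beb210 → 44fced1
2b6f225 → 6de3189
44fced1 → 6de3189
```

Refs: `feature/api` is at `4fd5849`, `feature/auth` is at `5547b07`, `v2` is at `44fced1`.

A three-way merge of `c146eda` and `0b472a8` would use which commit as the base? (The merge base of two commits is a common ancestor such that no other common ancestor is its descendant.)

Ancestors of c146eda: {06c5c44, 1085b2a, 3beb210, 44fced1, 6de3189, b3af92f, c146eda, d5baeee}.
Ancestors of 0b472a8: {0b472a8, 2b6f225, 3beb210, 44fced1, 6de3189}.
Common ancestors: {3beb210, 44fced1, 6de3189}.
Among these, 3beb210 is not an ancestor of any other common ancestor — it is the merge base.

3beb210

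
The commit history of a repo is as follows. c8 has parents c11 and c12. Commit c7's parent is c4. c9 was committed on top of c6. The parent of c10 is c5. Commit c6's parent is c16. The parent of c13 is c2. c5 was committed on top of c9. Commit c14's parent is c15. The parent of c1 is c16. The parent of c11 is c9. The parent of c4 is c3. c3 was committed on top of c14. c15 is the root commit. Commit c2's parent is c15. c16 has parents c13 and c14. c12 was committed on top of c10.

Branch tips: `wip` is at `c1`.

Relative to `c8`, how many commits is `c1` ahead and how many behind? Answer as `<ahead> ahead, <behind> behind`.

1 ahead, 7 behind

Reachable from c1: {c1, c13, c14, c15, c16, c2}.
Reachable from c8: {c10, c11, c12, c13, c14, c15, c16, c2, c5, c6, c8, c9}.
Only in c1's history (ahead): {c1} — 1.
Only in c8's history (behind): {c10, c11, c12, c5, c6, c8, c9} — 7.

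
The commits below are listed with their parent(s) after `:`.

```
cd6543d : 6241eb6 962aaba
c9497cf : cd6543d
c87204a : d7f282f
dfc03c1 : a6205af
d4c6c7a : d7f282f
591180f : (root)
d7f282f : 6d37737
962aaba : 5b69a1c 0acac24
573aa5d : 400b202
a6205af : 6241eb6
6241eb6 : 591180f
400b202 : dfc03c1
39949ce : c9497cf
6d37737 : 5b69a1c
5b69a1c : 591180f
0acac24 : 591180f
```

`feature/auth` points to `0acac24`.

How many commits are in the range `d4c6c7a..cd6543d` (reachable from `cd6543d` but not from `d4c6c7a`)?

Reachable from cd6543d: {0acac24, 591180f, 5b69a1c, 6241eb6, 962aaba, cd6543d}.
Reachable from d4c6c7a: {591180f, 5b69a1c, 6d37737, d4c6c7a, d7f282f}.
In cd6543d's history but not d4c6c7a's: {0acac24, 6241eb6, 962aaba, cd6543d} — 4 commits.

4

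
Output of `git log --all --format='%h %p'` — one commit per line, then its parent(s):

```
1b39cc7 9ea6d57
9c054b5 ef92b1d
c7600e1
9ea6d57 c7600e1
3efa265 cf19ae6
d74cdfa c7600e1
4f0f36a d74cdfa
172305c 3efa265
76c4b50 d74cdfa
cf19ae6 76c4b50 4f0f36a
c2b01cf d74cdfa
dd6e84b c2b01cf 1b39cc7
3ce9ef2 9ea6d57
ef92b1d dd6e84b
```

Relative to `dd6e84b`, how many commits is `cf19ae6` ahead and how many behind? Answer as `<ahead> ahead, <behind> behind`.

3 ahead, 4 behind

Reachable from cf19ae6: {4f0f36a, 76c4b50, c7600e1, cf19ae6, d74cdfa}.
Reachable from dd6e84b: {1b39cc7, 9ea6d57, c2b01cf, c7600e1, d74cdfa, dd6e84b}.
Only in cf19ae6's history (ahead): {4f0f36a, 76c4b50, cf19ae6} — 3.
Only in dd6e84b's history (behind): {1b39cc7, 9ea6d57, c2b01cf, dd6e84b} — 4.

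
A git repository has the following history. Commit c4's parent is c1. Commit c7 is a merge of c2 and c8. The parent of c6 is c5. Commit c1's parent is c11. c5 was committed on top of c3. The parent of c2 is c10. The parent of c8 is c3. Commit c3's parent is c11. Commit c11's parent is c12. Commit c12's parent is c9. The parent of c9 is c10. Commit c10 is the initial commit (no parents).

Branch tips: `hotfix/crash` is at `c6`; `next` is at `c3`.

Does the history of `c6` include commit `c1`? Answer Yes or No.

Ancestors of c6: {c10, c11, c12, c3, c5, c6, c9}.
c1 is not in that set, so it is not an ancestor of c6.

No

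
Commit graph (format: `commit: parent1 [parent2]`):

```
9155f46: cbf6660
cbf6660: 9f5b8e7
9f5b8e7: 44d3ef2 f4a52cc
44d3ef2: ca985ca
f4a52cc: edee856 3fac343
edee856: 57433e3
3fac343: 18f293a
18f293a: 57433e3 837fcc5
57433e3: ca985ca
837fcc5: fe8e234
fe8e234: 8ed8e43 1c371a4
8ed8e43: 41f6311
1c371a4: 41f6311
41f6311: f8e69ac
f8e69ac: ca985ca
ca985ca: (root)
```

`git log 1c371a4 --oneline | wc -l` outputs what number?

4

Walking parent pointers from 1c371a4: reachable set = {1c371a4, 41f6311, ca985ca, f8e69ac}.
That is 4 commits.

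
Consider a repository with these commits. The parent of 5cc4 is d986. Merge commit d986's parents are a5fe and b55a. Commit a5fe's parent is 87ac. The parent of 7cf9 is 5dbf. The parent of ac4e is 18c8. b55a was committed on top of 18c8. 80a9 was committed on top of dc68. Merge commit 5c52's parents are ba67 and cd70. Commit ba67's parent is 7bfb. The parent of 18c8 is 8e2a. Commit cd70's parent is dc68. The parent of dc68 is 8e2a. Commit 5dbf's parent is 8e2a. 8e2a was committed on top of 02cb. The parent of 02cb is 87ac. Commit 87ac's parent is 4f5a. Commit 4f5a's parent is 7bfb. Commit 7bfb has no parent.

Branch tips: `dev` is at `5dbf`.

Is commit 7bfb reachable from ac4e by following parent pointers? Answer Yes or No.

Yes

Ancestors of ac4e (commits reachable by following parents): {02cb, 18c8, 4f5a, 7bfb, 87ac, 8e2a, ac4e}.
7bfb is in that set, so it is an ancestor of ac4e.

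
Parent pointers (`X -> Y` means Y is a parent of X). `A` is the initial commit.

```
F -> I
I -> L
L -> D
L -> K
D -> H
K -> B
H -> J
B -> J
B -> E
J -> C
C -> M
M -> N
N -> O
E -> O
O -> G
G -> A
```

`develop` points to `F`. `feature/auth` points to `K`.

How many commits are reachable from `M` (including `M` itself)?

Walking parent pointers from M: reachable set = {A, G, M, N, O}.
That is 5 commits.

5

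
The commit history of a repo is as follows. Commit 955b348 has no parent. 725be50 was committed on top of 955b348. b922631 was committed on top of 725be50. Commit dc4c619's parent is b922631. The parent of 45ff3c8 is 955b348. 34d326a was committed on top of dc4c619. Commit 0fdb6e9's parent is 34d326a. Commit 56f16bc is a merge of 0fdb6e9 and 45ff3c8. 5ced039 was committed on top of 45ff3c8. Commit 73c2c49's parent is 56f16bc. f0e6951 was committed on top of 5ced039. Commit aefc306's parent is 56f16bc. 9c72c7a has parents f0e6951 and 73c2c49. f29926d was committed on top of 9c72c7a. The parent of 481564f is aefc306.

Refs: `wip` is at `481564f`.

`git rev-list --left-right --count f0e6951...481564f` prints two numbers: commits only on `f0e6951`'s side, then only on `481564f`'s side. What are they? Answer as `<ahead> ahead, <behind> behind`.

2 ahead, 8 behind

Reachable from f0e6951: {45ff3c8, 5ced039, 955b348, f0e6951}.
Reachable from 481564f: {0fdb6e9, 34d326a, 45ff3c8, 481564f, 56f16bc, 725be50, 955b348, aefc306, b922631, dc4c619}.
Only in f0e6951's history (ahead): {5ced039, f0e6951} — 2.
Only in 481564f's history (behind): {0fdb6e9, 34d326a, 481564f, 56f16bc, 725be50, aefc306, b922631, dc4c619} — 8.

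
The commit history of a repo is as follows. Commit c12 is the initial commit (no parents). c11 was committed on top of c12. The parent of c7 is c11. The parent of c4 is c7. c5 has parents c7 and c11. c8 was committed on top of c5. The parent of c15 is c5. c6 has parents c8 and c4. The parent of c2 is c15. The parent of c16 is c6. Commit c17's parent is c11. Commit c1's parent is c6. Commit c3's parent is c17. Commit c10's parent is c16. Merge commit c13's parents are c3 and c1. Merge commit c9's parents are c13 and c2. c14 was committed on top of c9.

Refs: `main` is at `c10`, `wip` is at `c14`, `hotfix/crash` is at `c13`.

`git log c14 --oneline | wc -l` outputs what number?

Walking parent pointers from c14: reachable set = {c1, c11, c12, c13, c14, c15, c17, c2, c3, c4, c5, c6, c7, c8, c9}.
That is 15 commits.

15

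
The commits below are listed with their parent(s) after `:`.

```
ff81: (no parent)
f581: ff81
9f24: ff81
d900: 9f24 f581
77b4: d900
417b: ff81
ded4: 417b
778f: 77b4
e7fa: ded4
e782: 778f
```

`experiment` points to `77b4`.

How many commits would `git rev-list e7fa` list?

Walking parent pointers from e7fa: reachable set = {417b, ded4, e7fa, ff81}.
That is 4 commits.

4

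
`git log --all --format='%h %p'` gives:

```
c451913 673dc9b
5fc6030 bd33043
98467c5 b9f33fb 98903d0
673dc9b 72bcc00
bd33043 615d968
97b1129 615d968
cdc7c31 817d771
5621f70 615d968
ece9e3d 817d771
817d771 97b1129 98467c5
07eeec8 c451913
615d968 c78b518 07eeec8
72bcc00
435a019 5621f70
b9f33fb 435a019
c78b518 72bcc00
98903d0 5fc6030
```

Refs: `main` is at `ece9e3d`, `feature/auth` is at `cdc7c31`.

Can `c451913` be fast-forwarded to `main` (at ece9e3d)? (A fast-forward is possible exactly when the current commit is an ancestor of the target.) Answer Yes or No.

A fast-forward from c451913 to ece9e3d is possible iff c451913 is an ancestor of ece9e3d.
Ancestors of ece9e3d: {07eeec8, 435a019, 5621f70, 5fc6030, 615d968, 673dc9b, 72bcc00, 817d771, 97b1129, 98467c5, 98903d0, b9f33fb, bd33043, c451913, c78b518, ece9e3d}.
c451913 is among them, so fast-forward is possible.

Yes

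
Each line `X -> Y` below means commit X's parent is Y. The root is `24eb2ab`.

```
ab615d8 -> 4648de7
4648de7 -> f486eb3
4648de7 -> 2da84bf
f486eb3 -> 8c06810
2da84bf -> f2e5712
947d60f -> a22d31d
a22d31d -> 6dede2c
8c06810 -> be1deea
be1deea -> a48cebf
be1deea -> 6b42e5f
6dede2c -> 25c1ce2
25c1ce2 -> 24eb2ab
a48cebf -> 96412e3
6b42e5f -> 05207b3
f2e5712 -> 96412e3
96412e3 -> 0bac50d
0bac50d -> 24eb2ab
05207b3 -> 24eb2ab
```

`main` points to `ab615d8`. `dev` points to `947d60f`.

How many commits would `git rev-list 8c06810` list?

8

Walking parent pointers from 8c06810: reachable set = {05207b3, 0bac50d, 24eb2ab, 6b42e5f, 8c06810, 96412e3, a48cebf, be1deea}.
That is 8 commits.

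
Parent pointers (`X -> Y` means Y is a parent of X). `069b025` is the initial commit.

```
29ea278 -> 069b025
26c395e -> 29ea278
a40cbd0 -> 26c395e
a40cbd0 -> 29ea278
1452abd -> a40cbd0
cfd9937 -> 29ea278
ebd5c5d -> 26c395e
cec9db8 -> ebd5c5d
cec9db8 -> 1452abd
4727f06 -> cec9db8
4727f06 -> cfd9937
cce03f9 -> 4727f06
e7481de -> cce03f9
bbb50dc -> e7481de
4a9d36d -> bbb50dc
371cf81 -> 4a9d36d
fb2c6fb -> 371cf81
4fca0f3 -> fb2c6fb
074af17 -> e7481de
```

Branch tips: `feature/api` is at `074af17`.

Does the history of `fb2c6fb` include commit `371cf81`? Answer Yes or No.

Ancestors of fb2c6fb (commits reachable by following parents): {069b025, 1452abd, 26c395e, 29ea278, 371cf81, 4727f06, 4a9d36d, a40cbd0, bbb50dc, cce03f9, cec9db8, cfd9937, e7481de, ebd5c5d, fb2c6fb}.
371cf81 is in that set, so it is an ancestor of fb2c6fb.

Yes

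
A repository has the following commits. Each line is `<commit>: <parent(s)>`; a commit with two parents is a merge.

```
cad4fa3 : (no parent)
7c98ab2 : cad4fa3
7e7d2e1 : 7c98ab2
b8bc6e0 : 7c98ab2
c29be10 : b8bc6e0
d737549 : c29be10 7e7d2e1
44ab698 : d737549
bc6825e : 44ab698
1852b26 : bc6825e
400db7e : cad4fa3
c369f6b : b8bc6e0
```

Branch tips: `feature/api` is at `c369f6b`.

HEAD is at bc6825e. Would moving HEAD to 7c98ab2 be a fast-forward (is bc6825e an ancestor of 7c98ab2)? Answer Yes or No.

No

A fast-forward from bc6825e to 7c98ab2 is possible iff bc6825e is an ancestor of 7c98ab2.
Ancestors of 7c98ab2: {7c98ab2, cad4fa3}.
bc6825e is not among them, so fast-forward is not possible.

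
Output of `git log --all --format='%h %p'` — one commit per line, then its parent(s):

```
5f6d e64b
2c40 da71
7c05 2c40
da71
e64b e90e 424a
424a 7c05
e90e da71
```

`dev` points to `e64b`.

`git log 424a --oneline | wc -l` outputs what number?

Walking parent pointers from 424a: reachable set = {2c40, 424a, 7c05, da71}.
That is 4 commits.

4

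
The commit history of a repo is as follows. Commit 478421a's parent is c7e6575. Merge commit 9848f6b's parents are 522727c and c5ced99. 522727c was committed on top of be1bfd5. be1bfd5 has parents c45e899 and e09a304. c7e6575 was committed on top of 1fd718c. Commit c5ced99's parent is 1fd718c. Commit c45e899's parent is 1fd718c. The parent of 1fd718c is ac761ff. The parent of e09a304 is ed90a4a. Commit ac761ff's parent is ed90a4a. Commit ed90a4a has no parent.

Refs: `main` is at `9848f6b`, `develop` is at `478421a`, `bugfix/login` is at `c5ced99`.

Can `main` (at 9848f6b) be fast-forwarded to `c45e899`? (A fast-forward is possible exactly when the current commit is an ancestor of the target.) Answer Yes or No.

No

A fast-forward from 9848f6b to c45e899 is possible iff 9848f6b is an ancestor of c45e899.
Ancestors of c45e899: {1fd718c, ac761ff, c45e899, ed90a4a}.
9848f6b is not among them, so fast-forward is not possible.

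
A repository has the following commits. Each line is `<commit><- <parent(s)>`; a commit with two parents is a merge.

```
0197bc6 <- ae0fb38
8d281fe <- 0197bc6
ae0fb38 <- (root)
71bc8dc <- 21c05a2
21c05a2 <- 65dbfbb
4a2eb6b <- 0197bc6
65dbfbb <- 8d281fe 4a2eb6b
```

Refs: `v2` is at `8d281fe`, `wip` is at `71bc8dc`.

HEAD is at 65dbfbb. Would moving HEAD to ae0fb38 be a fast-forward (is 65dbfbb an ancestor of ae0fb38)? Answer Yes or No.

A fast-forward from 65dbfbb to ae0fb38 is possible iff 65dbfbb is an ancestor of ae0fb38.
Ancestors of ae0fb38: {ae0fb38}.
65dbfbb is not among them, so fast-forward is not possible.

No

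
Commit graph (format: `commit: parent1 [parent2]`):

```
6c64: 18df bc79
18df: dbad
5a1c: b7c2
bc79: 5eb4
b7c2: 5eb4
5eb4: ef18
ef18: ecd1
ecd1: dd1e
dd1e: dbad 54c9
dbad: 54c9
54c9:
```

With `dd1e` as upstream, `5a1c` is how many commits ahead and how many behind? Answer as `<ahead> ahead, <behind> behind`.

5 ahead, 0 behind

Reachable from 5a1c: {54c9, 5a1c, 5eb4, b7c2, dbad, dd1e, ecd1, ef18}.
Reachable from dd1e: {54c9, dbad, dd1e}.
Only in 5a1c's history (ahead): {5a1c, 5eb4, b7c2, ecd1, ef18} — 5.
Only in dd1e's history (behind): {} — 0.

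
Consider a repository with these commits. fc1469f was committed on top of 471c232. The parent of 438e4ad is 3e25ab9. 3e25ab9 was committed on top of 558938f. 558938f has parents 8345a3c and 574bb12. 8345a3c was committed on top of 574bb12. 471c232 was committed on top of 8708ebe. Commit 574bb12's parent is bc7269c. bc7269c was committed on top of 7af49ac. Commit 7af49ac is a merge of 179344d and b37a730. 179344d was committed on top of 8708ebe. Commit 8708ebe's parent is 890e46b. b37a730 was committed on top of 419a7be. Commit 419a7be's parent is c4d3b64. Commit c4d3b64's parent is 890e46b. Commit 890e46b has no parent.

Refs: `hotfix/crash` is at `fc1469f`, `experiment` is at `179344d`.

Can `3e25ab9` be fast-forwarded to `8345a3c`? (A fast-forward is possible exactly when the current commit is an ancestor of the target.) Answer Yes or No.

A fast-forward from 3e25ab9 to 8345a3c is possible iff 3e25ab9 is an ancestor of 8345a3c.
Ancestors of 8345a3c: {179344d, 419a7be, 574bb12, 7af49ac, 8345a3c, 8708ebe, 890e46b, b37a730, bc7269c, c4d3b64}.
3e25ab9 is not among them, so fast-forward is not possible.

No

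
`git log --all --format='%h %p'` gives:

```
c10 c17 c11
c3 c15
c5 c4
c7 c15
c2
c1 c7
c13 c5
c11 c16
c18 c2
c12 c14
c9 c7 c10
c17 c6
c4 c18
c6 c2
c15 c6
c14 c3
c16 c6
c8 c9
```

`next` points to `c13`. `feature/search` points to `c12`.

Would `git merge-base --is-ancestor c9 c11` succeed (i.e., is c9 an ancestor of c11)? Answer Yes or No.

No

Ancestors of c11: {c11, c16, c2, c6}.
c9 is not in that set, so it is not an ancestor of c11.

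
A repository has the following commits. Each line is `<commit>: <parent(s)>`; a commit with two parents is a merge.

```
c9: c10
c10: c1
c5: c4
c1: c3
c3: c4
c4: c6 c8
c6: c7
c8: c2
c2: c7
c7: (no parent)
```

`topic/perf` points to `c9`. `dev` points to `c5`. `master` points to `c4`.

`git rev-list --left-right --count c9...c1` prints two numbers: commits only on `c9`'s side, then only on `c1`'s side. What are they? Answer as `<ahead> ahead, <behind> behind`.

2 ahead, 0 behind

Reachable from c9: {c1, c10, c2, c3, c4, c6, c7, c8, c9}.
Reachable from c1: {c1, c2, c3, c4, c6, c7, c8}.
Only in c9's history (ahead): {c10, c9} — 2.
Only in c1's history (behind): {} — 0.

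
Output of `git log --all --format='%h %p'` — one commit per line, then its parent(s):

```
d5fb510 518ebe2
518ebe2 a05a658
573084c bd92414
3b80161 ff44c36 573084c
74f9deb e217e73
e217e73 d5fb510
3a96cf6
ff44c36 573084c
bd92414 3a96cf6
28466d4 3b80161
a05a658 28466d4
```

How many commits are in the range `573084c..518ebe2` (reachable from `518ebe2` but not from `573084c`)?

Reachable from 518ebe2: {28466d4, 3a96cf6, 3b80161, 518ebe2, 573084c, a05a658, bd92414, ff44c36}.
Reachable from 573084c: {3a96cf6, 573084c, bd92414}.
In 518ebe2's history but not 573084c's: {28466d4, 3b80161, 518ebe2, a05a658, ff44c36} — 5 commits.

5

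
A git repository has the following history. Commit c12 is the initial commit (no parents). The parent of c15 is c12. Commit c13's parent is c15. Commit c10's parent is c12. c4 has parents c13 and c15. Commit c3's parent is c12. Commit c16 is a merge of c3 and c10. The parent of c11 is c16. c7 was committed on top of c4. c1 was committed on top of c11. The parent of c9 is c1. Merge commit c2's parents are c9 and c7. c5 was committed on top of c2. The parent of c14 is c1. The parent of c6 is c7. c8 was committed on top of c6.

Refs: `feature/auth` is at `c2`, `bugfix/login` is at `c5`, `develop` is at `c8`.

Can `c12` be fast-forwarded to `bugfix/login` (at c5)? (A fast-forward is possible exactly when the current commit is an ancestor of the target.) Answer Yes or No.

A fast-forward from c12 to c5 is possible iff c12 is an ancestor of c5.
Ancestors of c5: {c1, c10, c11, c12, c13, c15, c16, c2, c3, c4, c5, c7, c9}.
c12 is among them, so fast-forward is possible.

Yes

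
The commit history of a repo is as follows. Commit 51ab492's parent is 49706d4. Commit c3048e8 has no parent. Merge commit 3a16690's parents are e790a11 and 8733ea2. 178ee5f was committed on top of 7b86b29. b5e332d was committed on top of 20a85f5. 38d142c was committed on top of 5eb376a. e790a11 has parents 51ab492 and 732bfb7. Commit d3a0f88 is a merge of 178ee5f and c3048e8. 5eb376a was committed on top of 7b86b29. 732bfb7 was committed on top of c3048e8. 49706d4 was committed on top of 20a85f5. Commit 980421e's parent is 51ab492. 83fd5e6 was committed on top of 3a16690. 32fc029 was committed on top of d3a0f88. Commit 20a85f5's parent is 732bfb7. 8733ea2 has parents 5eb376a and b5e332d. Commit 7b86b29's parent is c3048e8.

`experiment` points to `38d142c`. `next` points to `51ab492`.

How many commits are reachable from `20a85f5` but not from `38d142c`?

2

Reachable from 20a85f5: {20a85f5, 732bfb7, c3048e8}.
Reachable from 38d142c: {38d142c, 5eb376a, 7b86b29, c3048e8}.
In 20a85f5's history but not 38d142c's: {20a85f5, 732bfb7} — 2 commits.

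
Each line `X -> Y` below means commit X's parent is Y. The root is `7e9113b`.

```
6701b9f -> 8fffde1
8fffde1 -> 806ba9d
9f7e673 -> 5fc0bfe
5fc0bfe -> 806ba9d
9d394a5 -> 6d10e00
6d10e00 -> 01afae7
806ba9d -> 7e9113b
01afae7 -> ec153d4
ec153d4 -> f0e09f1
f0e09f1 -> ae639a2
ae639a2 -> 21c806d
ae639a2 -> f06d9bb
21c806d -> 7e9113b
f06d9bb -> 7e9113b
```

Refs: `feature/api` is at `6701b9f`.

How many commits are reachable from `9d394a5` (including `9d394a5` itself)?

Walking parent pointers from 9d394a5: reachable set = {01afae7, 21c806d, 6d10e00, 7e9113b, 9d394a5, ae639a2, ec153d4, f06d9bb, f0e09f1}.
That is 9 commits.

9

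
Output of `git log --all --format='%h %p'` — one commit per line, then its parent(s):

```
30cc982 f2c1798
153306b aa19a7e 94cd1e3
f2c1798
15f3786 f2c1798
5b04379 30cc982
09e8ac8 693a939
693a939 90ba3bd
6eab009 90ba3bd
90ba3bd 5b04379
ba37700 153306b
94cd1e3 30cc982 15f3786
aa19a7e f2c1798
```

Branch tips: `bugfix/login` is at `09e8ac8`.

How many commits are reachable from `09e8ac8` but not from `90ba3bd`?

2

Reachable from 09e8ac8: {09e8ac8, 30cc982, 5b04379, 693a939, 90ba3bd, f2c1798}.
Reachable from 90ba3bd: {30cc982, 5b04379, 90ba3bd, f2c1798}.
In 09e8ac8's history but not 90ba3bd's: {09e8ac8, 693a939} — 2 commits.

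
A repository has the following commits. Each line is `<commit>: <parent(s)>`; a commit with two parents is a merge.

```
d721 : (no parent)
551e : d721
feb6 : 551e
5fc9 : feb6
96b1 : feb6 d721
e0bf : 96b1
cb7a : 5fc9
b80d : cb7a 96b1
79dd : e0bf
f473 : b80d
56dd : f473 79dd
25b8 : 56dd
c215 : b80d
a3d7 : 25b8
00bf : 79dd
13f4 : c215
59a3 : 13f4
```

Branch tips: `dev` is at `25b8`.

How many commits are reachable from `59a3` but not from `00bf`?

Reachable from 59a3: {13f4, 551e, 59a3, 5fc9, 96b1, b80d, c215, cb7a, d721, feb6}.
Reachable from 00bf: {00bf, 551e, 79dd, 96b1, d721, e0bf, feb6}.
In 59a3's history but not 00bf's: {13f4, 59a3, 5fc9, b80d, c215, cb7a} — 6 commits.

6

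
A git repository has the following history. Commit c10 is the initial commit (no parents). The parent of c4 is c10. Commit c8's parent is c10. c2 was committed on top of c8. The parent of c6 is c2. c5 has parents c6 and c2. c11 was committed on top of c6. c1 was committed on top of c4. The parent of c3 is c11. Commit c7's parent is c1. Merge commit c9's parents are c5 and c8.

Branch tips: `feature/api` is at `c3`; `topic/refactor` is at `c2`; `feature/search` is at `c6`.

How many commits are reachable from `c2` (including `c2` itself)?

3

Walking parent pointers from c2: reachable set = {c10, c2, c8}.
That is 3 commits.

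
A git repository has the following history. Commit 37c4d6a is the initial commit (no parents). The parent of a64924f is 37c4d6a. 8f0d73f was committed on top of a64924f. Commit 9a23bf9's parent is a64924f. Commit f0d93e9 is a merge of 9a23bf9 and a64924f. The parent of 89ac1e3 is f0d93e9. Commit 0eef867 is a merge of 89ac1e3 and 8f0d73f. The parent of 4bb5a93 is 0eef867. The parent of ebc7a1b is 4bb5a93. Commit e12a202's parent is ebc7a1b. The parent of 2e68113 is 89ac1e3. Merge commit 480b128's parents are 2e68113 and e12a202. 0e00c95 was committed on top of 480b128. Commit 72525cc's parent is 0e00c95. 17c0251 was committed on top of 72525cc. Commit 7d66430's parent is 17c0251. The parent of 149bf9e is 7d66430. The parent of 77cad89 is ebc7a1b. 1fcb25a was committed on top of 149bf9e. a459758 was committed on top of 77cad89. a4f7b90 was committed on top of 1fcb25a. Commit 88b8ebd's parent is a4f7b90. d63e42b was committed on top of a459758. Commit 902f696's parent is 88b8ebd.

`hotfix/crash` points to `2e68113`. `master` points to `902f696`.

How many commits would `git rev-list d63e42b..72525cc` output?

Reachable from 72525cc: {0e00c95, 0eef867, 2e68113, 37c4d6a, 480b128, 4bb5a93, 72525cc, 89ac1e3, 8f0d73f, 9a23bf9, a64924f, e12a202, ebc7a1b, f0d93e9}.
Reachable from d63e42b: {0eef867, 37c4d6a, 4bb5a93, 77cad89, 89ac1e3, 8f0d73f, 9a23bf9, a459758, a64924f, d63e42b, ebc7a1b, f0d93e9}.
In 72525cc's history but not d63e42b's: {0e00c95, 2e68113, 480b128, 72525cc, e12a202} — 5 commits.

5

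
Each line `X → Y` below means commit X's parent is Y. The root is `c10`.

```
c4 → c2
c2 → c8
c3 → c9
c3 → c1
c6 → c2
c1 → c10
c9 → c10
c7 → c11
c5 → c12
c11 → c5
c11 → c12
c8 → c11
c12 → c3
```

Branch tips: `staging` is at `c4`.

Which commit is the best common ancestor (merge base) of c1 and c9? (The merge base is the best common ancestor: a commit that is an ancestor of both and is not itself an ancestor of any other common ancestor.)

Ancestors of c1: {c1, c10}.
Ancestors of c9: {c10, c9}.
Common ancestors: {c10}.
The only common ancestor is c10, so it is the merge base.

c10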